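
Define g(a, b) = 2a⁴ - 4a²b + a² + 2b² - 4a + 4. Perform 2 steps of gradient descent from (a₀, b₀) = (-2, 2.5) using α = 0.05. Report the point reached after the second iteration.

∇g = (8a³ - 8ab + 2a - 4, -4a² + 4b)
Step 1: at (-2, 2.5), ∇g = (-32, -6) → (-2, 2.5) − 0.05·(-32, -6) = (-0.4, 2.8)
Step 2: at (-0.4, 2.8), ∇g = (3.648, 10.56) → (-0.4, 2.8) − 0.05·(3.648, 10.56) = (-0.5824, 2.272)

(-0.5824, 2.272)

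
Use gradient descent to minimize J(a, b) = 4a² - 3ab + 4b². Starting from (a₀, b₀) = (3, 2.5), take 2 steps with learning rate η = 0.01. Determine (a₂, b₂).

(2.6799, 2.28385)

∇J = (8a - 3b, -3a + 8b)
(a₁, b₁) = (3, 2.5) − 0.01·(16.5, 11) = (2.835, 2.39)
(a₂, b₂) = (2.835, 2.39) − 0.01·(15.51, 10.615) = (2.6799, 2.28385)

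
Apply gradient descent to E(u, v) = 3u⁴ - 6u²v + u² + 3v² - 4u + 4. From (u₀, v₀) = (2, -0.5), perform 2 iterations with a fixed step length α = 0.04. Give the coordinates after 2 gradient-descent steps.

(3.37355264, 1.732576)

∇E = (12u³ - 12uv + 2u - 4, -6u² + 6v)
(u₁, v₁) = (2, -0.5) − 0.04·(108, -27) = (-2.32, 0.58)
(u₂, v₂) = (-2.32, 0.58) − 0.04·(-142.338816, -28.8144) = (3.37355264, 1.732576)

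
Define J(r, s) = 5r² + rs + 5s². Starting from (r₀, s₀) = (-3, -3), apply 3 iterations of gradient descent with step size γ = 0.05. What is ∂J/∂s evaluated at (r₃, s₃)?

-3.007125

∇J = (10r + s, r + 10s)
(r₁, s₁) = (-3, -3) − 0.05·(-33, -33) = (-1.35, -1.35)
(r₂, s₂) = (-1.35, -1.35) − 0.05·(-14.85, -14.85) = (-0.6075, -0.6075)
(r₃, s₃) = (-0.6075, -0.6075) − 0.05·(-6.6825, -6.6825) = (-0.273375, -0.273375)
∂J/∂s at (-0.273375, -0.273375) = -3.007125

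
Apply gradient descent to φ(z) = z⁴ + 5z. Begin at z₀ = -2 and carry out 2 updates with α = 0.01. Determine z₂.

φ′(z) = 4z³ + 5
Step 1: φ′(-2) = -27; z₁ = -2 − 0.01·(-27) = -1.73
Step 2: φ′(-1.73) = -15.710868; z₂ = -1.73 − 0.01·(-15.710868) = -1.57289132

-1.57289132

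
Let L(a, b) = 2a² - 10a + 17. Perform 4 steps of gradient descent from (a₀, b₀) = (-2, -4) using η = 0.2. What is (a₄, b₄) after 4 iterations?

(2.4928, -4)

∇L = (4a - 10, 0)
Step 1: at (-2, -4), ∇L = (-18, 0) → (-2, -4) − 0.2·(-18, 0) = (1.6, -4)
Step 2: at (1.6, -4), ∇L = (-3.6, 0) → (1.6, -4) − 0.2·(-3.6, 0) = (2.32, -4)
Step 3: at (2.32, -4), ∇L = (-0.72, 0) → (2.32, -4) − 0.2·(-0.72, 0) = (2.464, -4)
Step 4: at (2.464, -4), ∇L = (-0.144, 0) → (2.464, -4) − 0.2·(-0.144, 0) = (2.4928, -4)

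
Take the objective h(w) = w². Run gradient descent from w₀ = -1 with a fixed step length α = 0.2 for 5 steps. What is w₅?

-0.07776

h′(w) = 2w
Step 1: h′(-1) = -2; w₁ = -1 − 0.2·(-2) = -0.6
Step 2: h′(-0.6) = -1.2; w₂ = -0.6 − 0.2·(-1.2) = -0.36
Step 3: h′(-0.36) = -0.72; w₃ = -0.36 − 0.2·(-0.72) = -0.216
Step 4: h′(-0.216) = -0.432; w₄ = -0.216 − 0.2·(-0.432) = -0.1296
Step 5: h′(-0.1296) = -0.2592; w₅ = -0.1296 − 0.2·(-0.2592) = -0.07776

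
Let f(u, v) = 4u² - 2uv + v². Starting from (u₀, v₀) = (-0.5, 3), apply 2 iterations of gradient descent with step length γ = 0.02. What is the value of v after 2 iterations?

∇f = (8u - 2v, -2u + 2v)
(u₁, v₁) = (-0.5, 3) − 0.02·(-10, 7) = (-0.3, 2.86)
(u₂, v₂) = (-0.3, 2.86) − 0.02·(-8.12, 6.32) = (-0.1376, 2.7336)
v = 2.7336

2.7336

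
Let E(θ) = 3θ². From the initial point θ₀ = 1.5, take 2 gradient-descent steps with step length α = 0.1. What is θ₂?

0.24

E′(θ) = 6θ
Step 1: E′(1.5) = 9; θ₁ = 1.5 − 0.1·9 = 0.6
Step 2: E′(0.6) = 3.6; θ₂ = 0.6 − 0.1·3.6 = 0.24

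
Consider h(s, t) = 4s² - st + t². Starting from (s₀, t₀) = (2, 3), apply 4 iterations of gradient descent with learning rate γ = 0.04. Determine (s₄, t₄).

(0.690688, 2.337536)

∇h = (8s - t, -s + 2t)
Step 1: at (2, 3), ∇h = (13, 4) → (2, 3) − 0.04·(13, 4) = (1.48, 2.84)
Step 2: at (1.48, 2.84), ∇h = (9, 4.2) → (1.48, 2.84) − 0.04·(9, 4.2) = (1.12, 2.672)
Step 3: at (1.12, 2.672), ∇h = (6.288, 4.224) → (1.12, 2.672) − 0.04·(6.288, 4.224) = (0.86848, 2.50304)
Step 4: at (0.86848, 2.50304), ∇h = (4.4448, 4.1376) → (0.86848, 2.50304) − 0.04·(4.4448, 4.1376) = (0.690688, 2.337536)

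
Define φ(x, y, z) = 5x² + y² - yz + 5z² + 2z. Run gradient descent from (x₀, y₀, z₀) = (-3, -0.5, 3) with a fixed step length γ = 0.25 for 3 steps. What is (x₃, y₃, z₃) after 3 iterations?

∇φ = (10x, 2y - z, -y + 10z + 2)
Step 1: at (-3, -0.5, 3), ∇φ = (-30, -4, 32.5) → (-3, -0.5, 3) − 0.25·(-30, -4, 32.5) = (4.5, 0.5, -5.125)
Step 2: at (4.5, 0.5, -5.125), ∇φ = (45, 6.125, -49.75) → (4.5, 0.5, -5.125) − 0.25·(45, 6.125, -49.75) = (-6.75, -1.03125, 7.3125)
Step 3: at (-6.75, -1.03125, 7.3125), ∇φ = (-67.5, -9.375, 76.15625) → (-6.75, -1.03125, 7.3125) − 0.25·(-67.5, -9.375, 76.15625) = (10.125, 1.3125, -11.7265625)

(10.125, 1.3125, -11.7265625)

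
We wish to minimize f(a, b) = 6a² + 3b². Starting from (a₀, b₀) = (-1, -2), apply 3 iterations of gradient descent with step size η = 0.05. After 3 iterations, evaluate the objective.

1.436364

∇f = (12a, 6b)
Step 1: at (-1, -2), ∇f = (-12, -12) → (-1, -2) − 0.05·(-12, -12) = (-0.4, -1.4)
Step 2: at (-0.4, -1.4), ∇f = (-4.8, -8.4) → (-0.4, -1.4) − 0.05·(-4.8, -8.4) = (-0.16, -0.98)
Step 3: at (-0.16, -0.98), ∇f = (-1.92, -5.88) → (-0.16, -0.98) − 0.05·(-1.92, -5.88) = (-0.064, -0.686)
f(-0.064, -0.686) = 1.436364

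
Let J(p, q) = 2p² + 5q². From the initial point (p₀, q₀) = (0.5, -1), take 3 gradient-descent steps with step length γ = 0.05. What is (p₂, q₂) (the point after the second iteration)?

(0.32, -0.25)

∇J = (4p, 10q)
(p₁, q₁) = (0.5, -1) − 0.05·(2, -10) = (0.4, -0.5)
(p₂, q₂) = (0.4, -0.5) − 0.05·(1.6, -5) = (0.32, -0.25)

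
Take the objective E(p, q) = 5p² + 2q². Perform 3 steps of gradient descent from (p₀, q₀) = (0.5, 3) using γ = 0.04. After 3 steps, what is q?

∇E = (10p, 4q)
Step 1: at (0.5, 3), ∇E = (5, 12) → (0.5, 3) − 0.04·(5, 12) = (0.3, 2.52)
Step 2: at (0.3, 2.52), ∇E = (3, 10.08) → (0.3, 2.52) − 0.04·(3, 10.08) = (0.18, 2.1168)
Step 3: at (0.18, 2.1168), ∇E = (1.8, 8.4672) → (0.18, 2.1168) − 0.04·(1.8, 8.4672) = (0.108, 1.778112)
q = 1.778112

1.778112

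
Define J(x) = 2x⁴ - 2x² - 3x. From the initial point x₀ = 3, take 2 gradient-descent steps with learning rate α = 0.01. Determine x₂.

J′(x) = 8x³ - 4x - 3
Step 1: J′(3) = 201; x₁ = 3 − 0.01·201 = 0.99
Step 2: J′(0.99) = 0.802392; x₂ = 0.99 − 0.01·0.802392 = 0.98197608

0.98197608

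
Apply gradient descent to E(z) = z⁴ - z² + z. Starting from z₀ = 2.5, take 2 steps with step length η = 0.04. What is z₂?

E′(z) = 4z³ - 2z + 1
Step 1: E′(2.5) = 58.5; z₁ = 2.5 − 0.04·58.5 = 0.16
Step 2: E′(0.16) = 0.696384; z₂ = 0.16 − 0.04·0.696384 = 0.13214464

0.13214464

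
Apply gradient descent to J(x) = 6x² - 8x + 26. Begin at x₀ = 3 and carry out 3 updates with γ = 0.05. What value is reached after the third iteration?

0.816

J′(x) = 12x - 8
x₁ = 3 − 0.05·28 = 1.6
x₂ = 1.6 − 0.05·11.2 = 1.04
x₃ = 1.04 − 0.05·4.48 = 0.816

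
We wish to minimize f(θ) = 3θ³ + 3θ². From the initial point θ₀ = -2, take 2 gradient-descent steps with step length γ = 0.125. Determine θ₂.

-29.375

f′(θ) = 9θ² + 6θ
θ₁ = -2 − 0.125·24 = -5
θ₂ = -5 − 0.125·195 = -29.375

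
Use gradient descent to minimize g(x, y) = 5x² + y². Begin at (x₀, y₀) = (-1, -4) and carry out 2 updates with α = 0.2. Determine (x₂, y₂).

∇g = (10x, 2y)
Step 1: at (-1, -4), ∇g = (-10, -8) → (-1, -4) − 0.2·(-10, -8) = (1, -2.4)
Step 2: at (1, -2.4), ∇g = (10, -4.8) → (1, -2.4) − 0.2·(10, -4.8) = (-1, -1.44)

(-1, -1.44)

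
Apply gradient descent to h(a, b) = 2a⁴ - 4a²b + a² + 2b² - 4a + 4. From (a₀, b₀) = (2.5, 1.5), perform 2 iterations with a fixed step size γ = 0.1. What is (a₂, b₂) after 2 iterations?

∇h = (8a³ - 8ab + 2a - 4, -4a² + 4b)
(a₁, b₁) = (2.5, 1.5) − 0.1·(96, -19) = (-7.1, 3.4)
(a₂, b₂) = (-7.1, 3.4) − 0.1·(-2688.368, -188.04) = (261.7368, 22.204)

(261.7368, 22.204)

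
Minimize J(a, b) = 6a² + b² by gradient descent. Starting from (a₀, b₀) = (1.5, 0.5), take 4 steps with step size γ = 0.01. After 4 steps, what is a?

∇J = (12a, 2b)
Step 1: at (1.5, 0.5), ∇J = (18, 1) → (1.5, 0.5) − 0.01·(18, 1) = (1.32, 0.49)
Step 2: at (1.32, 0.49), ∇J = (15.84, 0.98) → (1.32, 0.49) − 0.01·(15.84, 0.98) = (1.1616, 0.4802)
Step 3: at (1.1616, 0.4802), ∇J = (13.9392, 0.9604) → (1.1616, 0.4802) − 0.01·(13.9392, 0.9604) = (1.022208, 0.470596)
Step 4: at (1.022208, 0.470596), ∇J = (12.266496, 0.941192) → (1.022208, 0.470596) − 0.01·(12.266496, 0.941192) = (0.89954304, 0.46118408)
a = 0.89954304

0.89954304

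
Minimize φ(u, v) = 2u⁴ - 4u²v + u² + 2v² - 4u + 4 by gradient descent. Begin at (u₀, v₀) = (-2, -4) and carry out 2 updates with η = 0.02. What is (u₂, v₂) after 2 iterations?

(0.32440832, -3.049728)

∇φ = (8u³ - 8uv + 2u - 4, -4u² + 4v)
(u₁, v₁) = (-2, -4) − 0.02·(-136, -32) = (0.72, -3.36)
(u₂, v₂) = (0.72, -3.36) − 0.02·(19.779584, -15.5136) = (0.32440832, -3.049728)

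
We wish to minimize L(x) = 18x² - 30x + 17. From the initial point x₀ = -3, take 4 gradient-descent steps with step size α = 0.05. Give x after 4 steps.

-0.7368

L′(x) = 36x - 30
Step 1: L′(-3) = -138; x₁ = -3 − 0.05·(-138) = 3.9
Step 2: L′(3.9) = 110.4; x₂ = 3.9 − 0.05·110.4 = -1.62
Step 3: L′(-1.62) = -88.32; x₃ = -1.62 − 0.05·(-88.32) = 2.796
Step 4: L′(2.796) = 70.656; x₄ = 2.796 − 0.05·70.656 = -0.7368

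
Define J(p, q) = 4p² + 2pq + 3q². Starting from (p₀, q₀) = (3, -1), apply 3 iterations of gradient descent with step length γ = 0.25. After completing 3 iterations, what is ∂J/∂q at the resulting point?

∇J = (8p + 2q, 2p + 6q)
Step 1: at (3, -1), ∇J = (22, 0) → (3, -1) − 0.25·(22, 0) = (-2.5, -1)
Step 2: at (-2.5, -1), ∇J = (-22, -11) → (-2.5, -1) − 0.25·(-22, -11) = (3, 1.75)
Step 3: at (3, 1.75), ∇J = (27.5, 16.5) → (3, 1.75) − 0.25·(27.5, 16.5) = (-3.875, -2.375)
∂J/∂q at (-3.875, -2.375) = -22

-22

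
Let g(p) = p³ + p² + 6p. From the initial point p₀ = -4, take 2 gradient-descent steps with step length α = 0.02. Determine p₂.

-6.295584

g′(p) = 3p² + 2p + 6
p₁ = -4 − 0.02·46 = -4.92
p₂ = -4.92 − 0.02·68.7792 = -6.295584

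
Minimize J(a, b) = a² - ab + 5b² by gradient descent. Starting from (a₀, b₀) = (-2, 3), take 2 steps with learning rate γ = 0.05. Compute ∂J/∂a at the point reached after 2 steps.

∇J = (2a - b, -a + 10b)
Step 1: at (-2, 3), ∇J = (-7, 32) → (-2, 3) − 0.05·(-7, 32) = (-1.65, 1.4)
Step 2: at (-1.65, 1.4), ∇J = (-4.7, 15.65) → (-1.65, 1.4) − 0.05·(-4.7, 15.65) = (-1.415, 0.6175)
∂J/∂a at (-1.415, 0.6175) = -3.4475

-3.4475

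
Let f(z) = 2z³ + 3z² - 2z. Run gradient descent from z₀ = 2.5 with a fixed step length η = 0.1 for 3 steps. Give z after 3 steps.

-15.06413735

f′(z) = 6z² + 6z - 2
z₁ = 2.5 − 0.1·50.5 = -2.55
z₂ = -2.55 − 0.1·21.715 = -4.7215
z₃ = -4.7215 − 0.1·103.4263735 = -15.06413735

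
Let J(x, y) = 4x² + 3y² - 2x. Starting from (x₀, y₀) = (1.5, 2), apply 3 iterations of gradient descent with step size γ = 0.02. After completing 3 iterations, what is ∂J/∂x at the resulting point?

∇J = (8x - 2, 6y)
Step 1: at (1.5, 2), ∇J = (10, 12) → (1.5, 2) − 0.02·(10, 12) = (1.3, 1.76)
Step 2: at (1.3, 1.76), ∇J = (8.4, 10.56) → (1.3, 1.76) − 0.02·(8.4, 10.56) = (1.132, 1.5488)
Step 3: at (1.132, 1.5488), ∇J = (7.056, 9.2928) → (1.132, 1.5488) − 0.02·(7.056, 9.2928) = (0.99088, 1.362944)
∂J/∂x at (0.99088, 1.362944) = 5.92704

5.92704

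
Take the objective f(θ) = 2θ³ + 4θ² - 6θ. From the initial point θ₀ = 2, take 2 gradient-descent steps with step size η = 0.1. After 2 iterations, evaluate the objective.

6.812499968

f′(θ) = 6θ² + 8θ - 6
θ₁ = 2 − 0.1·34 = -1.4
θ₂ = -1.4 − 0.1·(-5.44) = -0.856
f(-0.856) = 6.812499968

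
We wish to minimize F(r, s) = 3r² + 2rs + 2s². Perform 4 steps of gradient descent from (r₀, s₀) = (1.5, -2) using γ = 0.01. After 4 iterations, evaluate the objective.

∇F = (6r + 2s, 2r + 4s)
Step 1: at (1.5, -2), ∇F = (5, -5) → (1.5, -2) − 0.01·(5, -5) = (1.45, -1.95)
Step 2: at (1.45, -1.95), ∇F = (4.8, -4.9) → (1.45, -1.95) − 0.01·(4.8, -4.9) = (1.402, -1.901)
Step 3: at (1.402, -1.901), ∇F = (4.61, -4.8) → (1.402, -1.901) − 0.01·(4.61, -4.8) = (1.3559, -1.853)
Step 4: at (1.3559, -1.853), ∇F = (4.4294, -4.7002) → (1.3559, -1.853) − 0.01·(4.4294, -4.7002) = (1.311606, -1.805998)
F(1.311606, -1.805998) = 6.94667282414

6.94667282414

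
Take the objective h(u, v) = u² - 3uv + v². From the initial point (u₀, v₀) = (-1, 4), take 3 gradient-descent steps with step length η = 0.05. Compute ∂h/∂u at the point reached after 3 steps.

∇h = (2u - 3v, -3u + 2v)
(u₁, v₁) = (-1, 4) − 0.05·(-14, 11) = (-0.3, 3.45)
(u₂, v₂) = (-0.3, 3.45) − 0.05·(-10.95, 7.8) = (0.2475, 3.06)
(u₃, v₃) = (0.2475, 3.06) − 0.05·(-8.685, 5.3775) = (0.68175, 2.791125)
∂h/∂u at (0.68175, 2.791125) = -7.009875

-7.009875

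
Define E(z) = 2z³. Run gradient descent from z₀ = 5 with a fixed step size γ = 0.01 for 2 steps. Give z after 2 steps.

E′(z) = 6z²
Step 1: E′(5) = 150; z₁ = 5 − 0.01·150 = 3.5
Step 2: E′(3.5) = 73.5; z₂ = 3.5 − 0.01·73.5 = 2.765

2.765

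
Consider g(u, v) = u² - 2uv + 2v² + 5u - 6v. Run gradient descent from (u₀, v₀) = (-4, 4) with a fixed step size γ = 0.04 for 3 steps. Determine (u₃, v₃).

∇g = (2u - 2v + 5, -2u + 4v - 6)
Step 1: at (-4, 4), ∇g = (-11, 18) → (-4, 4) − 0.04·(-11, 18) = (-3.56, 3.28)
Step 2: at (-3.56, 3.28), ∇g = (-8.68, 14.24) → (-3.56, 3.28) − 0.04·(-8.68, 14.24) = (-3.2128, 2.7104)
Step 3: at (-3.2128, 2.7104), ∇g = (-6.8464, 11.2672) → (-3.2128, 2.7104) − 0.04·(-6.8464, 11.2672) = (-2.938944, 2.259712)

(-2.938944, 2.259712)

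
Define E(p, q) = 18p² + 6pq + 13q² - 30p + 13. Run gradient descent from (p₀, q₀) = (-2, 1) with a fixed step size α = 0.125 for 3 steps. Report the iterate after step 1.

∇E = (36p + 6q - 30, 6p + 26q)
(p₁, q₁) = (-2, 1) − 0.125·(-96, 14) = (10, -0.75)

(10, -0.75)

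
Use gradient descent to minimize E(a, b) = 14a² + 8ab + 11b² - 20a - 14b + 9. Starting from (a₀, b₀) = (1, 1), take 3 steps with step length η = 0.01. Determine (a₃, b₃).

∇E = (28a + 8b - 20, 8a + 22b - 14)
Step 1: at (1, 1), ∇E = (16, 16) → (1, 1) − 0.01·(16, 16) = (0.84, 0.84)
Step 2: at (0.84, 0.84), ∇E = (10.24, 11.2) → (0.84, 0.84) − 0.01·(10.24, 11.2) = (0.7376, 0.728)
Step 3: at (0.7376, 0.728), ∇E = (6.4768, 7.9168) → (0.7376, 0.728) − 0.01·(6.4768, 7.9168) = (0.672832, 0.648832)

(0.672832, 0.648832)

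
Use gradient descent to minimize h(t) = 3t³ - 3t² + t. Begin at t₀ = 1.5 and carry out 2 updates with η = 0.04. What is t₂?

0.845164

h′(t) = 9t² - 6t + 1
Step 1: h′(1.5) = 12.25; t₁ = 1.5 − 0.04·12.25 = 1.01
Step 2: h′(1.01) = 4.1209; t₂ = 1.01 − 0.04·4.1209 = 0.845164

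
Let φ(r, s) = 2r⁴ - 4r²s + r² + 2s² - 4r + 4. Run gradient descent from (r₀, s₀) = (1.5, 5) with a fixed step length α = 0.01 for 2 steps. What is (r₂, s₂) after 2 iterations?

∇φ = (8r³ - 8rs + 2r - 4, -4r² + 4s)
Step 1: at (1.5, 5), ∇φ = (-34, 11) → (1.5, 5) − 0.01·(-34, 11) = (1.84, 4.89)
Step 2: at (1.84, 4.89), ∇φ = (-22.464768, 6.0176) → (1.84, 4.89) − 0.01·(-22.464768, 6.0176) = (2.06464768, 4.829824)

(2.06464768, 4.829824)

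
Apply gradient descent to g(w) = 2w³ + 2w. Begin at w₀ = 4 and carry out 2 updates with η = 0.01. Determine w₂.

2.452776

g′(w) = 6w² + 2
Step 1: g′(4) = 98; w₁ = 4 − 0.01·98 = 3.02
Step 2: g′(3.02) = 56.7224; w₂ = 3.02 − 0.01·56.7224 = 2.452776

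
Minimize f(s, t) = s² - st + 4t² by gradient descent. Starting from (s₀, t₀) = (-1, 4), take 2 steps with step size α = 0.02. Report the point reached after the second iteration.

(-0.778, 2.788)

∇f = (2s - t, -s + 8t)
Step 1: at (-1, 4), ∇f = (-6, 33) → (-1, 4) − 0.02·(-6, 33) = (-0.88, 3.34)
Step 2: at (-0.88, 3.34), ∇f = (-5.1, 27.6) → (-0.88, 3.34) − 0.02·(-5.1, 27.6) = (-0.778, 2.788)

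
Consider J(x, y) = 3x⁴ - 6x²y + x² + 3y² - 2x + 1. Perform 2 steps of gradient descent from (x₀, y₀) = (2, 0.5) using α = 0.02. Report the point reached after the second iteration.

∇J = (12x³ - 12xy + 2x - 2, -6x² + 6y)
Step 1: at (2, 0.5), ∇J = (86, -21) → (2, 0.5) − 0.02·(86, -21) = (0.28, 0.92)
Step 2: at (0.28, 0.92), ∇J = (-4.267776, 5.0496) → (0.28, 0.92) − 0.02·(-4.267776, 5.0496) = (0.36535552, 0.819008)

(0.36535552, 0.819008)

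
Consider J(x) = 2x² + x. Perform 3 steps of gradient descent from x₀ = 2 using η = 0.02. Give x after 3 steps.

J′(x) = 4x + 1
Step 1: J′(2) = 9; x₁ = 2 − 0.02·9 = 1.82
Step 2: J′(1.82) = 8.28; x₂ = 1.82 − 0.02·8.28 = 1.6544
Step 3: J′(1.6544) = 7.6176; x₃ = 1.6544 − 0.02·7.6176 = 1.502048

1.502048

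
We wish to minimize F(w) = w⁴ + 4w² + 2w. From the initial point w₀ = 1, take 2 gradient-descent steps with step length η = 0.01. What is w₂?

F′(w) = 4w³ + 8w + 2
w₁ = 1 − 0.01·14 = 0.86
w₂ = 0.86 − 0.01·11.424224 = 0.74575776

0.74575776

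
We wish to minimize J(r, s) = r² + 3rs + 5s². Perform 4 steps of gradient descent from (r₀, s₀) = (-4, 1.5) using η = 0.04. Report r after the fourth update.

-3.43493632

∇J = (2r + 3s, 3r + 10s)
(r₁, s₁) = (-4, 1.5) − 0.04·(-3.5, 3) = (-3.86, 1.38)
(r₂, s₂) = (-3.86, 1.38) − 0.04·(-3.58, 2.22) = (-3.7168, 1.2912)
(r₃, s₃) = (-3.7168, 1.2912) − 0.04·(-3.56, 1.7616) = (-3.5744, 1.220736)
(r₄, s₄) = (-3.5744, 1.220736) − 0.04·(-3.486592, 1.48416) = (-3.43493632, 1.1613696)
r = -3.43493632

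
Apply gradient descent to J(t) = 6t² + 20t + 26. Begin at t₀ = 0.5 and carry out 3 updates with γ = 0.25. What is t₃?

J′(t) = 12t + 20
t₁ = 0.5 − 0.25·26 = -6
t₂ = -6 − 0.25·(-52) = 7
t₃ = 7 − 0.25·104 = -19

-19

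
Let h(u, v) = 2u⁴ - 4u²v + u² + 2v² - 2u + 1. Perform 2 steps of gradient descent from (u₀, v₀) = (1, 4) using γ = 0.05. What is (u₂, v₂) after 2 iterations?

∇h = (8u³ - 8uv + 2u - 2, -4u² + 4v)
Step 1: at (1, 4), ∇h = (-24, 12) → (1, 4) − 0.05·(-24, 12) = (2.2, 3.4)
Step 2: at (2.2, 3.4), ∇h = (27.744, -5.76) → (2.2, 3.4) − 0.05·(27.744, -5.76) = (0.8128, 3.688)

(0.8128, 3.688)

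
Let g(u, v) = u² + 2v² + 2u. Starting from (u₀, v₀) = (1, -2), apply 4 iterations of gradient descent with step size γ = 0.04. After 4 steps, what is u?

0.43278592

∇g = (2u + 2, 4v)
Step 1: at (1, -2), ∇g = (4, -8) → (1, -2) − 0.04·(4, -8) = (0.84, -1.68)
Step 2: at (0.84, -1.68), ∇g = (3.68, -6.72) → (0.84, -1.68) − 0.04·(3.68, -6.72) = (0.6928, -1.4112)
Step 3: at (0.6928, -1.4112), ∇g = (3.3856, -5.6448) → (0.6928, -1.4112) − 0.04·(3.3856, -5.6448) = (0.557376, -1.185408)
Step 4: at (0.557376, -1.185408), ∇g = (3.114752, -4.741632) → (0.557376, -1.185408) − 0.04·(3.114752, -4.741632) = (0.43278592, -0.99574272)
u = 0.43278592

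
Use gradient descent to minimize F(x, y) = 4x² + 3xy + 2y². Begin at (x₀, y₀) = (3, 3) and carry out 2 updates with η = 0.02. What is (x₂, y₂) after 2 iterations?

(1.8108, 2.2332)

∇F = (8x + 3y, 3x + 4y)
(x₁, y₁) = (3, 3) − 0.02·(33, 21) = (2.34, 2.58)
(x₂, y₂) = (2.34, 2.58) − 0.02·(26.46, 17.34) = (1.8108, 2.2332)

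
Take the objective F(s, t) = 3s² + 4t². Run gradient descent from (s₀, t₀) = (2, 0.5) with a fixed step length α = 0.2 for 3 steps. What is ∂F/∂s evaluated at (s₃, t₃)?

∇F = (6s, 8t)
Step 1: at (2, 0.5), ∇F = (12, 4) → (2, 0.5) − 0.2·(12, 4) = (-0.4, -0.3)
Step 2: at (-0.4, -0.3), ∇F = (-2.4, -2.4) → (-0.4, -0.3) − 0.2·(-2.4, -2.4) = (0.08, 0.18)
Step 3: at (0.08, 0.18), ∇F = (0.48, 1.44) → (0.08, 0.18) − 0.2·(0.48, 1.44) = (-0.016, -0.108)
∂F/∂s at (-0.016, -0.108) = -0.096

-0.096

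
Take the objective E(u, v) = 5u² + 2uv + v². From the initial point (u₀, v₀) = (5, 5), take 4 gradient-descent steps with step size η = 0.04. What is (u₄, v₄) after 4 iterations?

∇E = (10u + 2v, 2u + 2v)
Step 1: at (5, 5), ∇E = (60, 20) → (5, 5) − 0.04·(60, 20) = (2.6, 4.2)
Step 2: at (2.6, 4.2), ∇E = (34.4, 13.6) → (2.6, 4.2) − 0.04·(34.4, 13.6) = (1.224, 3.656)
Step 3: at (1.224, 3.656), ∇E = (19.552, 9.76) → (1.224, 3.656) − 0.04·(19.552, 9.76) = (0.44192, 3.2656)
Step 4: at (0.44192, 3.2656), ∇E = (10.9504, 7.41504) → (0.44192, 3.2656) − 0.04·(10.9504, 7.41504) = (0.003904, 2.9689984)

(0.003904, 2.9689984)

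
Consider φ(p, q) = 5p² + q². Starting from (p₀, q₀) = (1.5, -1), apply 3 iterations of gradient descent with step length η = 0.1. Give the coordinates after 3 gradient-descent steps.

(0, -0.512)

∇φ = (10p, 2q)
(p₁, q₁) = (1.5, -1) − 0.1·(15, -2) = (0, -0.8)
(p₂, q₂) = (0, -0.8) − 0.1·(0, -1.6) = (0, -0.64)
(p₃, q₃) = (0, -0.64) − 0.1·(0, -1.28) = (0, -0.512)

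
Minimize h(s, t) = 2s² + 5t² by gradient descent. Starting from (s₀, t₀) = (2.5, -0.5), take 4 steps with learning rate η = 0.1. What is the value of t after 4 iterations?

0

∇h = (4s, 10t)
Step 1: at (2.5, -0.5), ∇h = (10, -5) → (2.5, -0.5) − 0.1·(10, -5) = (1.5, 0)
Step 2: at (1.5, 0), ∇h = (6, 0) → (1.5, 0) − 0.1·(6, 0) = (0.9, 0)
Step 3: at (0.9, 0), ∇h = (3.6, 0) → (0.9, 0) − 0.1·(3.6, 0) = (0.54, 0)
Step 4: at (0.54, 0), ∇h = (2.16, 0) → (0.54, 0) − 0.1·(2.16, 0) = (0.324, 0)
t = 0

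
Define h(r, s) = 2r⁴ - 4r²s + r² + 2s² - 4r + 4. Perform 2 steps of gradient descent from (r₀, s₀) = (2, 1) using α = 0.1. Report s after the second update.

∇h = (8r³ - 8rs + 2r - 4, -4r² + 4s)
(r₁, s₁) = (2, 1) − 0.1·(48, -12) = (-2.8, 2.2)
(r₂, s₂) = (-2.8, 2.2) − 0.1·(-135.936, -22.56) = (10.7936, 4.456)
s = 4.456

4.456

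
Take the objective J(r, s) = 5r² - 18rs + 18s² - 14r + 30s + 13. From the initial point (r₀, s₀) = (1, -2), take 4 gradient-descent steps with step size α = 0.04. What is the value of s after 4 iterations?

∇J = (10r - 18s - 14, -18r + 36s + 30)
Step 1: at (1, -2), ∇J = (32, -60) → (1, -2) − 0.04·(32, -60) = (-0.28, 0.4)
Step 2: at (-0.28, 0.4), ∇J = (-24, 49.44) → (-0.28, 0.4) − 0.04·(-24, 49.44) = (0.68, -1.5776)
Step 3: at (0.68, -1.5776), ∇J = (21.1968, -39.0336) → (0.68, -1.5776) − 0.04·(21.1968, -39.0336) = (-0.167872, -0.016256)
Step 4: at (-0.167872, -0.016256), ∇J = (-15.386112, 32.43648) → (-0.167872, -0.016256) − 0.04·(-15.386112, 32.43648) = (0.44757248, -1.3137152)
s = -1.3137152

-1.3137152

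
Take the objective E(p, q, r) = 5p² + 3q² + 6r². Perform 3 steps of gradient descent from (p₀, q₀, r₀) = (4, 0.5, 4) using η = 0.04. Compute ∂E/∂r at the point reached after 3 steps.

6.749184

∇E = (10p, 6q, 12r)
Step 1: at (4, 0.5, 4), ∇E = (40, 3, 48) → (4, 0.5, 4) − 0.04·(40, 3, 48) = (2.4, 0.38, 2.08)
Step 2: at (2.4, 0.38, 2.08), ∇E = (24, 2.28, 24.96) → (2.4, 0.38, 2.08) − 0.04·(24, 2.28, 24.96) = (1.44, 0.2888, 1.0816)
Step 3: at (1.44, 0.2888, 1.0816), ∇E = (14.4, 1.7328, 12.9792) → (1.44, 0.2888, 1.0816) − 0.04·(14.4, 1.7328, 12.9792) = (0.864, 0.219488, 0.562432)
∂E/∂r at (0.864, 0.219488, 0.562432) = 6.749184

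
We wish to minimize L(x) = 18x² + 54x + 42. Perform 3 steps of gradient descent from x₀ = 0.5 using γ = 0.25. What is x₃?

-1025.5

L′(x) = 36x + 54
Step 1: L′(0.5) = 72; x₁ = 0.5 − 0.25·72 = -17.5
Step 2: L′(-17.5) = -576; x₂ = -17.5 − 0.25·(-576) = 126.5
Step 3: L′(126.5) = 4608; x₃ = 126.5 − 0.25·4608 = -1025.5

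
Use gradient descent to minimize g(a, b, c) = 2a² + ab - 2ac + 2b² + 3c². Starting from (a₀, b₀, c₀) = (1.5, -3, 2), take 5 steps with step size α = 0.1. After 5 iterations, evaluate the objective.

0.97422815135

∇g = (4a + b - 2c, a + 4b, -2a + 6c)
Step 1: at (1.5, -3, 2), ∇g = (-1, -10.5, 9) → (1.5, -3, 2) − 0.1·(-1, -10.5, 9) = (1.6, -1.95, 1.1)
Step 2: at (1.6, -1.95, 1.1), ∇g = (2.25, -6.2, 3.4) → (1.6, -1.95, 1.1) − 0.1·(2.25, -6.2, 3.4) = (1.375, -1.33, 0.76)
Step 3: at (1.375, -1.33, 0.76), ∇g = (2.65, -3.945, 1.81) → (1.375, -1.33, 0.76) − 0.1·(2.65, -3.945, 1.81) = (1.11, -0.9355, 0.579)
Step 4: at (1.11, -0.9355, 0.579), ∇g = (2.3465, -2.632, 1.254) → (1.11, -0.9355, 0.579) − 0.1·(2.3465, -2.632, 1.254) = (0.87535, -0.6723, 0.4536)
Step 5: at (0.87535, -0.6723, 0.4536), ∇g = (1.9219, -1.81385, 0.9709) → (0.87535, -0.6723, 0.4536) − 0.1·(1.9219, -1.81385, 0.9709) = (0.68316, -0.490915, 0.35651)
g(0.68316, -0.490915, 0.35651) = 0.97422815135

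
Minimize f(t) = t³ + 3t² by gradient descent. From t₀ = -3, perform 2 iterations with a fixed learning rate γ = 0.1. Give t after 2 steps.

-6.123

f′(t) = 3t² + 6t
Step 1: f′(-3) = 9; t₁ = -3 − 0.1·9 = -3.9
Step 2: f′(-3.9) = 22.23; t₂ = -3.9 − 0.1·22.23 = -6.123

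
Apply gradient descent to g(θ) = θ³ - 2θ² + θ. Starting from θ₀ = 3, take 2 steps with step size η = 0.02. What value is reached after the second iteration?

2.443456

g′(θ) = 3θ² - 4θ + 1
θ₁ = 3 − 0.02·16 = 2.68
θ₂ = 2.68 − 0.02·11.8272 = 2.443456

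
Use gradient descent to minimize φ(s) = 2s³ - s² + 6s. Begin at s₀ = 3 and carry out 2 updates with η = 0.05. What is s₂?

φ′(s) = 6s² - 2s + 6
s₁ = 3 − 0.05·54 = 0.3
s₂ = 0.3 − 0.05·5.94 = 0.003

0.003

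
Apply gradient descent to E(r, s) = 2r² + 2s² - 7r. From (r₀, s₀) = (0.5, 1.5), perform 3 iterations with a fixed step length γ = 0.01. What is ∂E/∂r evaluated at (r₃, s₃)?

∇E = (4r - 7, 4s)
(r₁, s₁) = (0.5, 1.5) − 0.01·(-5, 6) = (0.55, 1.44)
(r₂, s₂) = (0.55, 1.44) − 0.01·(-4.8, 5.76) = (0.598, 1.3824)
(r₃, s₃) = (0.598, 1.3824) − 0.01·(-4.608, 5.5296) = (0.64408, 1.327104)
∂E/∂r at (0.64408, 1.327104) = -4.42368

-4.42368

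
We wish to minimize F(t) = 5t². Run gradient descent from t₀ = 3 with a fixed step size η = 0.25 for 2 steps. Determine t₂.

F′(t) = 10t
t₁ = 3 − 0.25·30 = -4.5
t₂ = -4.5 − 0.25·(-45) = 6.75

6.75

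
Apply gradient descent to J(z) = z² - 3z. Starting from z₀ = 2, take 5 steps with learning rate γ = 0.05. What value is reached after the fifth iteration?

1.795245

J′(z) = 2z - 3
Step 1: J′(2) = 1; z₁ = 2 − 0.05·1 = 1.95
Step 2: J′(1.95) = 0.9; z₂ = 1.95 − 0.05·0.9 = 1.905
Step 3: J′(1.905) = 0.81; z₃ = 1.905 − 0.05·0.81 = 1.8645
Step 4: J′(1.8645) = 0.729; z₄ = 1.8645 − 0.05·0.729 = 1.82805
Step 5: J′(1.82805) = 0.6561; z₅ = 1.82805 − 0.05·0.6561 = 1.795245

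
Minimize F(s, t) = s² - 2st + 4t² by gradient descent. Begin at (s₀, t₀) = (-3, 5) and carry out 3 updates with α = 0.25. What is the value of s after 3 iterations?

2.125

∇F = (2s - 2t, -2s + 8t)
(s₁, t₁) = (-3, 5) − 0.25·(-16, 46) = (1, -6.5)
(s₂, t₂) = (1, -6.5) − 0.25·(15, -54) = (-2.75, 7)
(s₃, t₃) = (-2.75, 7) − 0.25·(-19.5, 61.5) = (2.125, -8.375)
s = 2.125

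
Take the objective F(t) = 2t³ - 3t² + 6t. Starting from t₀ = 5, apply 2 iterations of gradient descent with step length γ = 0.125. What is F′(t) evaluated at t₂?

F′(t) = 6t² - 6t + 6
t₁ = 5 − 0.125·126 = -10.75
t₂ = -10.75 − 0.125·763.875 = -106.234375
F′(t) at (-106.234375) = 68357.86083984375

68357.86083984375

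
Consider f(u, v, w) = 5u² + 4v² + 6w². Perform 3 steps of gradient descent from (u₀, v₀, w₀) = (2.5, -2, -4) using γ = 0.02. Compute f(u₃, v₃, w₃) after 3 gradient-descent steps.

∇f = (10u, 8v, 12w)
Step 1: at (2.5, -2, -4), ∇f = (25, -16, -48) → (2.5, -2, -4) − 0.02·(25, -16, -48) = (2, -1.68, -3.04)
Step 2: at (2, -1.68, -3.04), ∇f = (20, -13.44, -36.48) → (2, -1.68, -3.04) − 0.02·(20, -13.44, -36.48) = (1.6, -1.4112, -2.3104)
Step 3: at (1.6, -1.4112, -2.3104), ∇f = (16, -11.2896, -27.7248) → (1.6, -1.4112, -2.3104) − 0.02·(16, -11.2896, -27.7248) = (1.28, -1.185408, -1.755904)
f(1.28, -1.185408, -1.755904) = 32.311961649152

32.311961649152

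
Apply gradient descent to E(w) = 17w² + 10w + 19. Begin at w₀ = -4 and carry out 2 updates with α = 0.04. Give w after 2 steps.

E′(w) = 34w + 10
w₁ = -4 − 0.04·(-126) = 1.04
w₂ = 1.04 − 0.04·45.36 = -0.7744

-0.7744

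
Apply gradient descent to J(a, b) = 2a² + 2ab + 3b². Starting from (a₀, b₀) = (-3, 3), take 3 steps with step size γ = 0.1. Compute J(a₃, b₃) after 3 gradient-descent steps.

3.384

∇J = (4a + 2b, 2a + 6b)
Step 1: at (-3, 3), ∇J = (-6, 12) → (-3, 3) − 0.1·(-6, 12) = (-2.4, 1.8)
Step 2: at (-2.4, 1.8), ∇J = (-6, 6) → (-2.4, 1.8) − 0.1·(-6, 6) = (-1.8, 1.2)
Step 3: at (-1.8, 1.2), ∇J = (-4.8, 3.6) → (-1.8, 1.2) − 0.1·(-4.8, 3.6) = (-1.32, 0.84)
J(-1.32, 0.84) = 3.384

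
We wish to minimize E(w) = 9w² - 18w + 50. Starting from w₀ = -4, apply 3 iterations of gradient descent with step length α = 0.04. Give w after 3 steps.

E′(w) = 18w - 18
Step 1: E′(-4) = -90; w₁ = -4 − 0.04·(-90) = -0.4
Step 2: E′(-0.4) = -25.2; w₂ = -0.4 − 0.04·(-25.2) = 0.608
Step 3: E′(0.608) = -7.056; w₃ = 0.608 − 0.04·(-7.056) = 0.89024

0.89024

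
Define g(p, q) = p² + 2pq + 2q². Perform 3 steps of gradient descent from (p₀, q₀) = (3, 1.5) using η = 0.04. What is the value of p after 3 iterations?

∇g = (2p + 2q, 2p + 4q)
Step 1: at (3, 1.5), ∇g = (9, 12) → (3, 1.5) − 0.04·(9, 12) = (2.64, 1.02)
Step 2: at (2.64, 1.02), ∇g = (7.32, 9.36) → (2.64, 1.02) − 0.04·(7.32, 9.36) = (2.3472, 0.6456)
Step 3: at (2.3472, 0.6456), ∇g = (5.9856, 7.2768) → (2.3472, 0.6456) − 0.04·(5.9856, 7.2768) = (2.107776, 0.354528)
p = 2.107776

2.107776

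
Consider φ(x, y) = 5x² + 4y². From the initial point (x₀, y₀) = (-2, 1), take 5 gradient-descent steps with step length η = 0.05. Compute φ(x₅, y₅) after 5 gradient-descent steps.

0.0437177204

∇φ = (10x, 8y)
Step 1: at (-2, 1), ∇φ = (-20, 8) → (-2, 1) − 0.05·(-20, 8) = (-1, 0.6)
Step 2: at (-1, 0.6), ∇φ = (-10, 4.8) → (-1, 0.6) − 0.05·(-10, 4.8) = (-0.5, 0.36)
Step 3: at (-0.5, 0.36), ∇φ = (-5, 2.88) → (-0.5, 0.36) − 0.05·(-5, 2.88) = (-0.25, 0.216)
Step 4: at (-0.25, 0.216), ∇φ = (-2.5, 1.728) → (-0.25, 0.216) − 0.05·(-2.5, 1.728) = (-0.125, 0.1296)
Step 5: at (-0.125, 0.1296), ∇φ = (-1.25, 1.0368) → (-0.125, 0.1296) − 0.05·(-1.25, 1.0368) = (-0.0625, 0.07776)
φ(-0.0625, 0.07776) = 0.0437177204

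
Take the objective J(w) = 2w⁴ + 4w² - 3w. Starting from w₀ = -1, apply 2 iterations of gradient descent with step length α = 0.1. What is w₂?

J′(w) = 8w³ + 8w - 3
w₁ = -1 − 0.1·(-19) = 0.9
w₂ = 0.9 − 0.1·10.032 = -0.1032

-0.1032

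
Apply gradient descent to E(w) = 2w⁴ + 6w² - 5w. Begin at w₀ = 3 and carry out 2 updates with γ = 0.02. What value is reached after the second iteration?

E′(w) = 8w³ + 12w - 5
Step 1: E′(3) = 247; w₁ = 3 − 0.02·247 = -1.94
Step 2: E′(-1.94) = -86.691072; w₂ = -1.94 − 0.02·(-86.691072) = -0.20617856

-0.20617856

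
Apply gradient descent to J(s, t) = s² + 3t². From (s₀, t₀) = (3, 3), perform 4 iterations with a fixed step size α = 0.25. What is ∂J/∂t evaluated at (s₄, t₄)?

1.125

∇J = (2s, 6t)
(s₁, t₁) = (3, 3) − 0.25·(6, 18) = (1.5, -1.5)
(s₂, t₂) = (1.5, -1.5) − 0.25·(3, -9) = (0.75, 0.75)
(s₃, t₃) = (0.75, 0.75) − 0.25·(1.5, 4.5) = (0.375, -0.375)
(s₄, t₄) = (0.375, -0.375) − 0.25·(0.75, -2.25) = (0.1875, 0.1875)
∂J/∂t at (0.1875, 0.1875) = 1.125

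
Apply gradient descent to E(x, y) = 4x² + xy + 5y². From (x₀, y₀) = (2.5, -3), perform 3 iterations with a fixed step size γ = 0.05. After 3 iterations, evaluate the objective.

2.80146267578125

∇E = (8x + y, x + 10y)
(x₁, y₁) = (2.5, -3) − 0.05·(17, -27.5) = (1.65, -1.625)
(x₂, y₂) = (1.65, -1.625) − 0.05·(11.575, -14.6) = (1.07125, -0.895)
(x₃, y₃) = (1.07125, -0.895) − 0.05·(7.675, -7.87875) = (0.6875, -0.5010625)
E(0.6875, -0.5010625) = 2.80146267578125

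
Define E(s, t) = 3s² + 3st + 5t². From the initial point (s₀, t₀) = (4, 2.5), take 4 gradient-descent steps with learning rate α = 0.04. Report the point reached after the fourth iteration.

(1.11410176, -0.21384192)

∇E = (6s + 3t, 3s + 10t)
(s₁, t₁) = (4, 2.5) − 0.04·(31.5, 37) = (2.74, 1.02)
(s₂, t₂) = (2.74, 1.02) − 0.04·(19.5, 18.42) = (1.96, 0.2832)
(s₃, t₃) = (1.96, 0.2832) − 0.04·(12.6096, 8.712) = (1.455616, -0.06528)
(s₄, t₄) = (1.455616, -0.06528) − 0.04·(8.537856, 3.714048) = (1.11410176, -0.21384192)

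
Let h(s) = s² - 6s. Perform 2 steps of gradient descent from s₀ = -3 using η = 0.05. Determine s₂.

h′(s) = 2s - 6
Step 1: h′(-3) = -12; s₁ = -3 − 0.05·(-12) = -2.4
Step 2: h′(-2.4) = -10.8; s₂ = -2.4 − 0.05·(-10.8) = -1.86

-1.86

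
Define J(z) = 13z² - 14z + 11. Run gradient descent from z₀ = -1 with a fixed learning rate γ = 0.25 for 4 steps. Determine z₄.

-1407.25

J′(z) = 26z - 14
Step 1: J′(-1) = -40; z₁ = -1 − 0.25·(-40) = 9
Step 2: J′(9) = 220; z₂ = 9 − 0.25·220 = -46
Step 3: J′(-46) = -1210; z₃ = -46 − 0.25·(-1210) = 256.5
Step 4: J′(256.5) = 6655; z₄ = 256.5 − 0.25·6655 = -1407.25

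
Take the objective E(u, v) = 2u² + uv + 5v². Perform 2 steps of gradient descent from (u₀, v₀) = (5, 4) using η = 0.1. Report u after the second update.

1.61

∇E = (4u + v, u + 10v)
Step 1: at (5, 4), ∇E = (24, 45) → (5, 4) − 0.1·(24, 45) = (2.6, -0.5)
Step 2: at (2.6, -0.5), ∇E = (9.9, -2.4) → (2.6, -0.5) − 0.1·(9.9, -2.4) = (1.61, -0.26)
u = 1.61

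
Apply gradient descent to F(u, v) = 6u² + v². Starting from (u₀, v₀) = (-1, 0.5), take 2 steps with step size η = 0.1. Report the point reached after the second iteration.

∇F = (12u, 2v)
(u₁, v₁) = (-1, 0.5) − 0.1·(-12, 1) = (0.2, 0.4)
(u₂, v₂) = (0.2, 0.4) − 0.1·(2.4, 0.8) = (-0.04, 0.32)

(-0.04, 0.32)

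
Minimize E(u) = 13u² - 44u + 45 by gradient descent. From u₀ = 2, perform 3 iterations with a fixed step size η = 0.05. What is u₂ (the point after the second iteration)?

1.72

E′(u) = 26u - 44
u₁ = 2 − 0.05·8 = 1.6
u₂ = 1.6 − 0.05·(-2.4) = 1.72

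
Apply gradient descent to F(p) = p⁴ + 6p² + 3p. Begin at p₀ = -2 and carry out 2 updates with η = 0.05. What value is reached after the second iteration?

F′(p) = 4p³ + 12p + 3
p₁ = -2 − 0.05·(-53) = 0.65
p₂ = 0.65 − 0.05·11.8985 = 0.055075

0.055075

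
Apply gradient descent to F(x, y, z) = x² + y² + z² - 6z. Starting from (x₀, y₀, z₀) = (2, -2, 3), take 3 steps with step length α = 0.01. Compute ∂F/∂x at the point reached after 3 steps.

∇F = (2x, 2y, 2z - 6)
(x₁, y₁, z₁) = (2, -2, 3) − 0.01·(4, -4, 0) = (1.96, -1.96, 3)
(x₂, y₂, z₂) = (1.96, -1.96, 3) − 0.01·(3.92, -3.92, 0) = (1.9208, -1.9208, 3)
(x₃, y₃, z₃) = (1.9208, -1.9208, 3) − 0.01·(3.8416, -3.8416, 0) = (1.882384, -1.882384, 3)
∂F/∂x at (1.882384, -1.882384, 3) = 3.764768

3.764768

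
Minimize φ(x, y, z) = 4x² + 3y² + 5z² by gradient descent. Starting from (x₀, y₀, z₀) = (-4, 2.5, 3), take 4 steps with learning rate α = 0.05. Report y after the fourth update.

∇φ = (8x, 6y, 10z)
Step 1: at (-4, 2.5, 3), ∇φ = (-32, 15, 30) → (-4, 2.5, 3) − 0.05·(-32, 15, 30) = (-2.4, 1.75, 1.5)
Step 2: at (-2.4, 1.75, 1.5), ∇φ = (-19.2, 10.5, 15) → (-2.4, 1.75, 1.5) − 0.05·(-19.2, 10.5, 15) = (-1.44, 1.225, 0.75)
Step 3: at (-1.44, 1.225, 0.75), ∇φ = (-11.52, 7.35, 7.5) → (-1.44, 1.225, 0.75) − 0.05·(-11.52, 7.35, 7.5) = (-0.864, 0.8575, 0.375)
Step 4: at (-0.864, 0.8575, 0.375), ∇φ = (-6.912, 5.145, 3.75) → (-0.864, 0.8575, 0.375) − 0.05·(-6.912, 5.145, 3.75) = (-0.5184, 0.60025, 0.1875)
y = 0.60025

0.60025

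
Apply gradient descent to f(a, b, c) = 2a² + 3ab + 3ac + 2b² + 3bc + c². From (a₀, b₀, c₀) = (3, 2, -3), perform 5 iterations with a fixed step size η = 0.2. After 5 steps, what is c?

-6.11328

∇f = (4a + 3b + 3c, 3a + 4b + 3c, 3a + 3b + 2c)
Step 1: at (3, 2, -3), ∇f = (9, 8, 9) → (3, 2, -3) − 0.2·(9, 8, 9) = (1.2, 0.4, -4.8)
Step 2: at (1.2, 0.4, -4.8), ∇f = (-8.4, -9.2, -4.8) → (1.2, 0.4, -4.8) − 0.2·(-8.4, -9.2, -4.8) = (2.88, 2.24, -3.84)
Step 3: at (2.88, 2.24, -3.84), ∇f = (6.72, 6.08, 7.68) → (2.88, 2.24, -3.84) − 0.2·(6.72, 6.08, 7.68) = (1.536, 1.024, -5.376)
Step 4: at (1.536, 1.024, -5.376), ∇f = (-6.912, -7.424, -3.072) → (1.536, 1.024, -5.376) − 0.2·(-6.912, -7.424, -3.072) = (2.9184, 2.5088, -4.7616)
Step 5: at (2.9184, 2.5088, -4.7616), ∇f = (4.9152, 4.5056, 6.7584) → (2.9184, 2.5088, -4.7616) − 0.2·(4.9152, 4.5056, 6.7584) = (1.93536, 1.60768, -6.11328)
c = -6.11328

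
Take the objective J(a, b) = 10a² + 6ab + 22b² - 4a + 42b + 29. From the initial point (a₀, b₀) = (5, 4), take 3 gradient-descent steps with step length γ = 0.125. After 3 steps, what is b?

∇J = (20a + 6b - 4, 6a + 44b + 42)
Step 1: at (5, 4), ∇J = (120, 248) → (5, 4) − 0.125·(120, 248) = (-10, -27)
Step 2: at (-10, -27), ∇J = (-366, -1206) → (-10, -27) − 0.125·(-366, -1206) = (35.75, 123.75)
Step 3: at (35.75, 123.75), ∇J = (1453.5, 5701.5) → (35.75, 123.75) − 0.125·(1453.5, 5701.5) = (-145.9375, -588.9375)
b = -588.9375

-588.9375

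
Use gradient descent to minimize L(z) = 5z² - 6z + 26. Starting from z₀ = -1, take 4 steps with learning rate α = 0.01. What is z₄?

L′(z) = 10z - 6
z₁ = -1 − 0.01·(-16) = -0.84
z₂ = -0.84 − 0.01·(-14.4) = -0.696
z₃ = -0.696 − 0.01·(-12.96) = -0.5664
z₄ = -0.5664 − 0.01·(-11.664) = -0.44976

-0.44976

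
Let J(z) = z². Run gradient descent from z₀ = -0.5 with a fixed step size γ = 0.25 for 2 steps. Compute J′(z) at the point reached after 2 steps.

J′(z) = 2z
Step 1: J′(-0.5) = -1; z₁ = -0.5 − 0.25·(-1) = -0.25
Step 2: J′(-0.25) = -0.5; z₂ = -0.25 − 0.25·(-0.5) = -0.125
J′(z) at (-0.125) = -0.25

-0.25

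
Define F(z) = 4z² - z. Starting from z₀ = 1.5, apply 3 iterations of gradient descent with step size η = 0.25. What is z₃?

-1.25

F′(z) = 8z - 1
Step 1: F′(1.5) = 11; z₁ = 1.5 − 0.25·11 = -1.25
Step 2: F′(-1.25) = -11; z₂ = -1.25 − 0.25·(-11) = 1.5
Step 3: F′(1.5) = 11; z₃ = 1.5 − 0.25·11 = -1.25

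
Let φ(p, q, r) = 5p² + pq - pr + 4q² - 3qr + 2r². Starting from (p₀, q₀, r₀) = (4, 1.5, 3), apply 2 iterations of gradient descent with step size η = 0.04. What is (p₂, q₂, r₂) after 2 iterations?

(1.5416, 1.0744, 2.6472)

∇φ = (10p + q - r, p + 8q - 3r, -p - 3q + 4r)
Step 1: at (4, 1.5, 3), ∇φ = (38.5, 7, 3.5) → (4, 1.5, 3) − 0.04·(38.5, 7, 3.5) = (2.46, 1.22, 2.86)
Step 2: at (2.46, 1.22, 2.86), ∇φ = (22.96, 3.64, 5.32) → (2.46, 1.22, 2.86) − 0.04·(22.96, 3.64, 5.32) = (1.5416, 1.0744, 2.6472)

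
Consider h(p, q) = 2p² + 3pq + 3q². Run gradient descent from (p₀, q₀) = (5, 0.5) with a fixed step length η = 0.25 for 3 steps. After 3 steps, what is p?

∇h = (4p + 3q, 3p + 6q)
Step 1: at (5, 0.5), ∇h = (21.5, 18) → (5, 0.5) − 0.25·(21.5, 18) = (-0.375, -4)
Step 2: at (-0.375, -4), ∇h = (-13.5, -25.125) → (-0.375, -4) − 0.25·(-13.5, -25.125) = (3, 2.28125)
Step 3: at (3, 2.28125), ∇h = (18.84375, 22.6875) → (3, 2.28125) − 0.25·(18.84375, 22.6875) = (-1.7109375, -3.390625)
p = -1.7109375

-1.7109375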